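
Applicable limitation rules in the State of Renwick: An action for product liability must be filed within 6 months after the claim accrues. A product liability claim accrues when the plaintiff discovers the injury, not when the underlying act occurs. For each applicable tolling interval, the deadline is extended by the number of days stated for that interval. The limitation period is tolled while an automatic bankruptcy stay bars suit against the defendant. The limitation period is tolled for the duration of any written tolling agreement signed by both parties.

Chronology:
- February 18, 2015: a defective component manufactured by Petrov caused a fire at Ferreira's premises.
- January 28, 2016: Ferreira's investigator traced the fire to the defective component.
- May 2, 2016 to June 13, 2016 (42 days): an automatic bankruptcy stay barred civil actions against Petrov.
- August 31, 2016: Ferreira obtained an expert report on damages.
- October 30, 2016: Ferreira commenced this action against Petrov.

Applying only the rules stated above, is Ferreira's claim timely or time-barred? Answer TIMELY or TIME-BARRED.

Under the discovery rule, the claim accrued on January 28, 2016, when Ferreira discovered the injury — not on the February 18, 2015 date of the underlying act.
6 months from January 28, 2016 is July 28, 2016.
Because the automatic bankruptcy stay ran from May 2, 2016 to June 13, 2016, the deadline is extended by 42 days to September 8, 2016.
The other events in the timeline have no effect on the limitation period under the stated rules.
The October 30, 2016 filing falls after the September 8, 2016 deadline; the claim is time-barred.

TIME-BARRED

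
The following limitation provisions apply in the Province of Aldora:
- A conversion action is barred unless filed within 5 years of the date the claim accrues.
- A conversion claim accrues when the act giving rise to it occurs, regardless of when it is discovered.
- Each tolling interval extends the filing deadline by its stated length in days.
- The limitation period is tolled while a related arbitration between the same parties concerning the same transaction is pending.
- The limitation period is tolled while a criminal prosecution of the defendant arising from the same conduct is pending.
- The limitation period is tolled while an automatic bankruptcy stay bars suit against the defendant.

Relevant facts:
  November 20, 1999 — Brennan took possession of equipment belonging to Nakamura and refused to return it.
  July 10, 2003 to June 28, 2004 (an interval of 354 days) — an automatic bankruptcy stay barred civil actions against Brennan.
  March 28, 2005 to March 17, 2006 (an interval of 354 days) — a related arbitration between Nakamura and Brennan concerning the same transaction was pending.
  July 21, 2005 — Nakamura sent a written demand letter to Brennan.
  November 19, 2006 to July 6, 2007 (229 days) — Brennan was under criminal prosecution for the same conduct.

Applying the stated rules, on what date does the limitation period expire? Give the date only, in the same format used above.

October 29, 2006

The claim accrued on November 20, 1999, when the wrongful act occurred.
5 years from November 20, 1999 is November 20, 2004.
Because the automatic bankruptcy stay ran from July 10, 2003 to June 28, 2004, the deadline is extended by 354 days to November 9, 2005.
The period was tolled for 354 days by the pending related arbitration (March 28, 2005 to March 17, 2006), pushing the deadline to October 29, 2006.
By the time the pending criminal prosecution began on November 19, 2006, the limitation period had already expired on October 29, 2006; that interval cannot revive it.
The other events in the timeline have no effect on the limitation period under the stated rules.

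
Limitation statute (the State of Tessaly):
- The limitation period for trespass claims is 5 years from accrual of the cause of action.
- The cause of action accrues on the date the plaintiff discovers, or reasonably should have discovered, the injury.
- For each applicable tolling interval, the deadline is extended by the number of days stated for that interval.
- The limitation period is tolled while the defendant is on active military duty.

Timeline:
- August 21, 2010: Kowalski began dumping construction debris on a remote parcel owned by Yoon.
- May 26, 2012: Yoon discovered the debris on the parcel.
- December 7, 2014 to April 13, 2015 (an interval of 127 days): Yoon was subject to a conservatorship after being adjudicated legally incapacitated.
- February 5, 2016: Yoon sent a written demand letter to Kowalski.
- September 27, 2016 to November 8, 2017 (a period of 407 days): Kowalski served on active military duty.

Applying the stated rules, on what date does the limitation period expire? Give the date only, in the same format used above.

July 7, 2018

The claim did not accrue until Yoon discovered the injury on May 26, 2012; the August 21, 2010 act date does not start the clock under the stated rule.
Adding the 5 years base period to May 26, 2012 gives a deadline of May 26, 2017, before any tolling.
The period was tolled for 407 days by the defendant's active military service (September 27, 2016 to November 8, 2017), pushing the deadline to July 7, 2018.
The plaintiff's legal incapacity from December 7, 2014 to April 13, 2015 does not toll the period, because no stated rule makes the plaintiff's incapacity a tolling event.
Nothing else in the chronology tolls or restarts the period.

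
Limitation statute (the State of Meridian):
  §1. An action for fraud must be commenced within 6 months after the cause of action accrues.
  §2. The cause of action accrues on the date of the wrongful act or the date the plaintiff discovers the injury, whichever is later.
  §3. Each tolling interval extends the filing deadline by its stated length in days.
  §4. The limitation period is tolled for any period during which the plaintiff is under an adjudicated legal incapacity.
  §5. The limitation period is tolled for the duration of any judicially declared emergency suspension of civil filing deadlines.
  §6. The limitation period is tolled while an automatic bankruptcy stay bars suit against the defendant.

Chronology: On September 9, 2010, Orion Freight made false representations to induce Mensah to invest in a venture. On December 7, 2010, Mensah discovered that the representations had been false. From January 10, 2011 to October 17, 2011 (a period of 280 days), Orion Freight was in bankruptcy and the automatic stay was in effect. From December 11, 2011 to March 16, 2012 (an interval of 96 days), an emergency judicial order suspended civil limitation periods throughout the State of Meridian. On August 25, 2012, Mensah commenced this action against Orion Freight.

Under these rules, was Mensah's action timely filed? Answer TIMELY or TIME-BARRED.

The claim accrued on December 7, 2010 — the later of the September 9, 2010 act and the December 7, 2010 discovery.
The untolled deadline — 6 months after December 7, 2010 — is June 7, 2011.
Because the automatic bankruptcy stay ran from January 10, 2011 to October 17, 2011, the deadline is extended by 280 days to March 13, 2012.
The emergency suspension of filing deadlines from December 11, 2011 to March 16, 2012 tolled the period for 96 days, extending the deadline to June 17, 2012.
Filing on August 25, 2012 missed the June 17, 2012 deadline — the action is time-barred.

TIME-BARRED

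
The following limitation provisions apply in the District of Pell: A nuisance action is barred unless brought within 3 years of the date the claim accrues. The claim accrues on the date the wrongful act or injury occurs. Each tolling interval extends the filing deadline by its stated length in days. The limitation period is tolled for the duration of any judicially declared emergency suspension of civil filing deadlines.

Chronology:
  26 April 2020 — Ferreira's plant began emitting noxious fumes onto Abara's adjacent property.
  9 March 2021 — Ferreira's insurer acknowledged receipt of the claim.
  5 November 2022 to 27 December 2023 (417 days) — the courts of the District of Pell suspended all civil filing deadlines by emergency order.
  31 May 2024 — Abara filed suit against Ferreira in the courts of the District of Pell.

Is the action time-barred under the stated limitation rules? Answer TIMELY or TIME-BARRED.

The limitation period began to run on 26 April 2020.
Adding the 3 years base period to 26 April 2020 gives a deadline of 26 April 2023, before any tolling.
Because the emergency suspension of filing deadlines ran from 5 November 2022 to 27 December 2023, the deadline is extended by 417 days to 16 June 2024.
The other events in the timeline have no effect on the limitation period under the stated rules.
Filing on 31 May 2024 beat the 16 June 2024 deadline — the action is timely.

TIMELY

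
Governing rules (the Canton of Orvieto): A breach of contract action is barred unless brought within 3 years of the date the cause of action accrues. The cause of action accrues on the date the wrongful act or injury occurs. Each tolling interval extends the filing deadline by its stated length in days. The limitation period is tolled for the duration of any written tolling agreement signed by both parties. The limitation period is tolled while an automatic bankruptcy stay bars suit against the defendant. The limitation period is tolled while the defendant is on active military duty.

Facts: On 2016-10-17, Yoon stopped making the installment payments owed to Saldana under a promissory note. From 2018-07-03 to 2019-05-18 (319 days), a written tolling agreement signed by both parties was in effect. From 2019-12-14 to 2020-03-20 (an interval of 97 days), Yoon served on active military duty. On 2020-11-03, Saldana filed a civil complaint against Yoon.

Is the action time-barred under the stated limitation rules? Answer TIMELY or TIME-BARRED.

TIMELY

The limitation period began to run on 2016-10-17.
3 years from 2016-10-17 is 2019-10-17.
The written tolling agreement from 2018-07-03 to 2019-05-18 tolled the period for 319 days, extending the deadline to 2020-08-31.
Because the defendant's active military service ran from 2019-12-14 to 2020-03-20, the deadline is extended by 97 days to 2020-12-06.
The 2020-11-03 filing precedes the 2020-12-06 deadline; the claim is timely.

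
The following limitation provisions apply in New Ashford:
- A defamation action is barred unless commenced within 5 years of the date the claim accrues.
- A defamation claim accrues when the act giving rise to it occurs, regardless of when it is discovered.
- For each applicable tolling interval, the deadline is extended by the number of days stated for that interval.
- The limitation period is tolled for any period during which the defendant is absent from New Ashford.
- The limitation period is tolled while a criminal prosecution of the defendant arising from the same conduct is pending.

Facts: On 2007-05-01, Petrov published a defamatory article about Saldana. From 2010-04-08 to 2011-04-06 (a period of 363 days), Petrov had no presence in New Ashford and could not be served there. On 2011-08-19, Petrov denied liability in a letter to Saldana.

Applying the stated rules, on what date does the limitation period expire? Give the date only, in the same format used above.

2013-04-29

The limitation period began to run on 2007-05-01.
Adding the 5 years base period to 2007-05-01 gives a deadline of 2012-05-01, before any tolling.
The period was tolled for 363 days by the defendant's absence from the jurisdiction (2010-04-08 to 2011-04-06), pushing the deadline to 2013-04-29.
The other events in the timeline have no effect on the limitation period under the stated rules.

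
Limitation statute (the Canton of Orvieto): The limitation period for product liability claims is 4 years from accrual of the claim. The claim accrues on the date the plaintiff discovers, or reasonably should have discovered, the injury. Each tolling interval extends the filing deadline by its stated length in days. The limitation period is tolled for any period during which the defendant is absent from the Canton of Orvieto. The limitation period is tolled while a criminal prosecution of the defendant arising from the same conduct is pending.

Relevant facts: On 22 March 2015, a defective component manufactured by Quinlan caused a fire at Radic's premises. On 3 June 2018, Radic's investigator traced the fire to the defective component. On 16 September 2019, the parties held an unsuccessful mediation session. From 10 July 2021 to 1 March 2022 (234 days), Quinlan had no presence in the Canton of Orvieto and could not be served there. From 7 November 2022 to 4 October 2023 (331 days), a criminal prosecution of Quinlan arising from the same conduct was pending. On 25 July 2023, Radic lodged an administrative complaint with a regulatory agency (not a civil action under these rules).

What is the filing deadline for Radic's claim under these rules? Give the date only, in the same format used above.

Under the discovery rule, the claim accrued on 3 June 2018, when Radic discovered the injury — not on the 22 March 2015 date of the underlying act.
4 years from 3 June 2018 is 3 June 2022.
The defendant's absence from the jurisdiction from 10 July 2021 to 1 March 2022 tolled the period for 234 days, extending the deadline to 23 January 2023.
The period was tolled for 331 days by the pending criminal prosecution (7 November 2022 to 4 October 2023), pushing the deadline to 20 December 2023.
None of the other events listed affects the running of the period under the stated rules.

20 December 2023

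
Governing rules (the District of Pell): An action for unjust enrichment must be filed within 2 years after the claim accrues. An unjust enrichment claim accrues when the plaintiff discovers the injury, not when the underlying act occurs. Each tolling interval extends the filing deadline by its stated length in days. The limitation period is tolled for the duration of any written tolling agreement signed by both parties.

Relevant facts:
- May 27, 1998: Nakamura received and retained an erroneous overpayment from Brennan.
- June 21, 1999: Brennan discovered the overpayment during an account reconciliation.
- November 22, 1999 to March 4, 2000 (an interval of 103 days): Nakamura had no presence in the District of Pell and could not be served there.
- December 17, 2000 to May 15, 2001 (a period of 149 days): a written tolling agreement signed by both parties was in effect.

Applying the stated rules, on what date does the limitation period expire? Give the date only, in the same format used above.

November 17, 2001

The claim did not accrue until Brennan discovered the injury on June 21, 1999; the May 27, 1998 act date does not start the clock under the stated rule.
The untolled deadline — 2 years after June 21, 1999 — is June 21, 2001.
Because the written tolling agreement ran from December 17, 2000 to May 15, 2001, the deadline is extended by 149 days to November 17, 2001.
Although the defendant's absence ran from November 22, 1999 to March 4, 2000, the stated rules do not make that a tolling event, so it is disregarded.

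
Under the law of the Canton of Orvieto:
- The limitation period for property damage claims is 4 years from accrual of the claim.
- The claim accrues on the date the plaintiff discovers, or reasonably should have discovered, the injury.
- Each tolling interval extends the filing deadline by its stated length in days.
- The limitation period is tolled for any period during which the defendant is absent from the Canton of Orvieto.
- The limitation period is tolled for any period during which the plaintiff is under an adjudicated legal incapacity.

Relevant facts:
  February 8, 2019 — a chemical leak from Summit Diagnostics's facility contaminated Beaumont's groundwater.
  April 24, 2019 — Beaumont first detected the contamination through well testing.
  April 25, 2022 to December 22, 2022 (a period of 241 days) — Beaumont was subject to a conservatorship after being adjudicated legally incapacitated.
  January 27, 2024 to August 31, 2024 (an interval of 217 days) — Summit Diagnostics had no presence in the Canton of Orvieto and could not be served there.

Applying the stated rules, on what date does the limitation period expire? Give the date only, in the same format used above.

December 21, 2023

The claim did not accrue until Beaumont discovered the injury on April 24, 2019; the February 8, 2019 act date does not start the clock under the stated rule.
The untolled deadline — 4 years after April 24, 2019 — is April 24, 2023.
The period was tolled for 241 days by the plaintiff's legal incapacity (April 25, 2022 to December 22, 2022), pushing the deadline to December 21, 2023.
The defendant's absence from the jurisdiction from January 27, 2024 to August 31, 2024 began after the period had already run on December 21, 2023, so it has no tolling effect.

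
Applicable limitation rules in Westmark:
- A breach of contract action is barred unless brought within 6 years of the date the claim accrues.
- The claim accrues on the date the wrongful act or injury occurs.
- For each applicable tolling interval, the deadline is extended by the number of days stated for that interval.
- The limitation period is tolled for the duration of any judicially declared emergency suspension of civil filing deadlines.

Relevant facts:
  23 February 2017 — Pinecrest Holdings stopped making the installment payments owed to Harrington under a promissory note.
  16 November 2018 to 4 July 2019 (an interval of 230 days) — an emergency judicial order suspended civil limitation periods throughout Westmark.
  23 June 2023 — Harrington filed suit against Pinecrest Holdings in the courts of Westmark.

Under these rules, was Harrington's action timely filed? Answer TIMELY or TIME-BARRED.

The limitation period began to run on 23 February 2017.
The untolled deadline — 6 years after 23 February 2017 — is 23 February 2023.
The emergency suspension of filing deadlines from 16 November 2018 to 4 July 2019 tolled the period for 230 days, extending the deadline to 11 October 2023.
Filing on 23 June 2023 beat the 11 October 2023 deadline — the action is timely.

TIMELY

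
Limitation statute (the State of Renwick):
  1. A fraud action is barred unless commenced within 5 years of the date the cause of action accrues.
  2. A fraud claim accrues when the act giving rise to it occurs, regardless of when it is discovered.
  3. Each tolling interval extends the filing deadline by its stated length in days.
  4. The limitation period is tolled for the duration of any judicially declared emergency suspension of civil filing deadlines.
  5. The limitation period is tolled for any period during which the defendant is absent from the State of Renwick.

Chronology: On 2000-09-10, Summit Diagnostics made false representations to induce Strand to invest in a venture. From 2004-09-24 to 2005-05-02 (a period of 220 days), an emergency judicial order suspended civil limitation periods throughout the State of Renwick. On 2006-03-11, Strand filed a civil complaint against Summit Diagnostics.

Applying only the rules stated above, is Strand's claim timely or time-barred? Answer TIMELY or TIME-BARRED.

The claim accrued on 2000-09-10, when the wrongful act occurred.
5 years from 2000-09-10 is 2005-09-10.
The emergency suspension of filing deadlines from 2004-09-24 to 2005-05-02 tolled the period for 220 days, extending the deadline to 2006-04-18.
Strand filed on 2006-03-11, before the 2006-04-18 deadline, so the action is timely.

TIMELY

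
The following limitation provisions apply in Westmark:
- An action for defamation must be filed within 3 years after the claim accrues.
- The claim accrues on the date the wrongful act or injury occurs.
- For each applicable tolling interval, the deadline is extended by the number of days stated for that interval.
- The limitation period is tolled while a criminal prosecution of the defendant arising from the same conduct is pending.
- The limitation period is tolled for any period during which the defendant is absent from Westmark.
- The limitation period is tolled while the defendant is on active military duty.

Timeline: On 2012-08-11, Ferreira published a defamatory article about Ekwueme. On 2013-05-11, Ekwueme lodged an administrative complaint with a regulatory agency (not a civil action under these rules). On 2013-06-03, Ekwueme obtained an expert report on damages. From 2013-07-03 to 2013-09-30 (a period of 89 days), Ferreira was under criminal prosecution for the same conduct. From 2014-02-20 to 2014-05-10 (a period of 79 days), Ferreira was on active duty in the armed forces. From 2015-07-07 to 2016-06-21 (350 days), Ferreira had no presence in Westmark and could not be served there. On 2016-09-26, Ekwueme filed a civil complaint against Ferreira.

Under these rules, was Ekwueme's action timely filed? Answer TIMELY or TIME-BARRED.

The claim accrued on 2012-08-11, when the wrongful act occurred.
The untolled deadline — 3 years after 2012-08-11 — is 2015-08-11.
Because the pending criminal prosecution ran from 2013-07-03 to 2013-09-30, the deadline is extended by 89 days to 2015-11-08.
The period was tolled for 79 days by the defendant's active military service (2014-02-20 to 2014-05-10), pushing the deadline to 2016-01-26.
The defendant's absence from the jurisdiction from 2015-07-07 to 2016-06-21 tolled the period for 350 days, extending the deadline to 2017-01-10.
None of the other events listed affects the running of the period under the stated rules.
Ekwueme filed on 2016-09-26, before the 2017-01-10 deadline, so the action is timely.

TIMELY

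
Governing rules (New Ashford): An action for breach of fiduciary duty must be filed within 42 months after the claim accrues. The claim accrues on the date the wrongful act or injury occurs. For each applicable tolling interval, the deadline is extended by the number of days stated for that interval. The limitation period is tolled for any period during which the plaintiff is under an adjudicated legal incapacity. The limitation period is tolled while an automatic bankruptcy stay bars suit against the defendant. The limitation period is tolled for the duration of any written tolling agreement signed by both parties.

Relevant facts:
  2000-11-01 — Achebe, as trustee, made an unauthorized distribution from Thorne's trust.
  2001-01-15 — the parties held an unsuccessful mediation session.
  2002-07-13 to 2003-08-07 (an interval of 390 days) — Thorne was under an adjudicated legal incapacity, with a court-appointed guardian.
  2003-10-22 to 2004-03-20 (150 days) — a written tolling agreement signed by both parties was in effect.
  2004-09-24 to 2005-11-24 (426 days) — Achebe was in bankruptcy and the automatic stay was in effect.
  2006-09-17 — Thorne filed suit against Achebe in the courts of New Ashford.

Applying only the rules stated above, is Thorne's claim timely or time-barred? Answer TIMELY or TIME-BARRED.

TIMELY

The claim accrued on 2000-11-01, when the wrongful act occurred.
Adding the 42 months base period to 2000-11-01 gives a deadline of 2004-05-01, before any tolling.
The period was tolled for 390 days by the plaintiff's legal incapacity (2002-07-13 to 2003-08-07), pushing the deadline to 2005-05-26.
Because the written tolling agreement ran from 2003-10-22 to 2004-03-20, the deadline is extended by 150 days to 2005-10-23.
Because the automatic bankruptcy stay ran from 2004-09-24 to 2005-11-24, the deadline is extended by 426 days to 2006-12-23.
Nothing else in the chronology tolls or restarts the period.
Filing on 2006-09-17 beat the 2006-12-23 deadline — the action is timely.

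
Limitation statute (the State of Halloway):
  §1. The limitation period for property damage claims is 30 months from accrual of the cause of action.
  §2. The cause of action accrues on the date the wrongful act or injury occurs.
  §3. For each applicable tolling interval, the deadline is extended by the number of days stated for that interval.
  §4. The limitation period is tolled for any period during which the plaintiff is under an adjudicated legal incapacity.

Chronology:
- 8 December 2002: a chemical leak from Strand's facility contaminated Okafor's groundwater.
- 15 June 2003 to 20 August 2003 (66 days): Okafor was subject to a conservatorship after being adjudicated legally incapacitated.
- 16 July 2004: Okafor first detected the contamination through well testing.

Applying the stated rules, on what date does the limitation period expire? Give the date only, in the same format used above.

13 August 2005

Accrual is governed by the date of the act, so the period began to run on 8 December 2002; the later discovery on 16 July 2004 is irrelevant under the stated rule.
The untolled deadline — 30 months after 8 December 2002 — is 8 June 2005.
The plaintiff's legal incapacity from 15 June 2003 to 20 August 2003 tolled the period for 66 days, extending the deadline to 13 August 2005.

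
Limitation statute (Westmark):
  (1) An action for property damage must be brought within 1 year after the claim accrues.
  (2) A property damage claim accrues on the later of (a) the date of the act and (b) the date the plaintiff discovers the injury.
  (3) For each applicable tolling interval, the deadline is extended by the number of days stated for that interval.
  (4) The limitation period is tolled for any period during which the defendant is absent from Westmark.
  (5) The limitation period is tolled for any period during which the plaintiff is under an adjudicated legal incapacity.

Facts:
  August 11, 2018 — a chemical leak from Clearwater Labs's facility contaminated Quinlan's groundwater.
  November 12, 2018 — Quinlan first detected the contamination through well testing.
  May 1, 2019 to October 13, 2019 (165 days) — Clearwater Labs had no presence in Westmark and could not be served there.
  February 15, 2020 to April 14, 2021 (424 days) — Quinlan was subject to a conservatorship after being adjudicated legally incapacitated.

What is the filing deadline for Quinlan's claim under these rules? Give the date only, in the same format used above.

June 23, 2021

Taking the later of the act (August 11, 2018) and discovery (November 12, 2018), the claim accrued on November 12, 2018.
1 year from November 12, 2018 is November 12, 2019.
The period was tolled for 165 days by the defendant's absence from the jurisdiction (May 1, 2019 to October 13, 2019), pushing the deadline to April 25, 2020.
The plaintiff's legal incapacity from February 15, 2020 to April 14, 2021 tolled the period for 424 days, extending the deadline to June 23, 2021.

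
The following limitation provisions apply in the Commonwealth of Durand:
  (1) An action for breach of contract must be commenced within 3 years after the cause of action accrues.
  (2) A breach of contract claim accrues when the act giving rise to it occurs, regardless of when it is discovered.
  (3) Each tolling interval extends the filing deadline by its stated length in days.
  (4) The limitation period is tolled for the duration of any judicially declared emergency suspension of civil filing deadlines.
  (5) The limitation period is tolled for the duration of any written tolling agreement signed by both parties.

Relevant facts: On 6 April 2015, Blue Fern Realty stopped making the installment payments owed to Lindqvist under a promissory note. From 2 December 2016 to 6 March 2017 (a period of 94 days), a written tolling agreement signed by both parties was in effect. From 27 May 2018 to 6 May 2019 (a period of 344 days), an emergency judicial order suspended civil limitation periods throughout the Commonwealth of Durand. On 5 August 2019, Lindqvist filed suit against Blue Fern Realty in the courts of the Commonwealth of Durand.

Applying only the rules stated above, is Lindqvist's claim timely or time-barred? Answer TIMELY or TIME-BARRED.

TIME-BARRED

The claim accrued on 6 April 2015, when the wrongful act occurred.
The untolled deadline — 3 years after 6 April 2015 — is 6 April 2018.
Because the written tolling agreement ran from 2 December 2016 to 6 March 2017, the deadline is extended by 94 days to 9 July 2018.
Because the emergency suspension of filing deadlines ran from 27 May 2018 to 6 May 2019, the deadline is extended by 344 days to 18 June 2019.
Filing on 5 August 2019 missed the 18 June 2019 deadline — the action is time-barred.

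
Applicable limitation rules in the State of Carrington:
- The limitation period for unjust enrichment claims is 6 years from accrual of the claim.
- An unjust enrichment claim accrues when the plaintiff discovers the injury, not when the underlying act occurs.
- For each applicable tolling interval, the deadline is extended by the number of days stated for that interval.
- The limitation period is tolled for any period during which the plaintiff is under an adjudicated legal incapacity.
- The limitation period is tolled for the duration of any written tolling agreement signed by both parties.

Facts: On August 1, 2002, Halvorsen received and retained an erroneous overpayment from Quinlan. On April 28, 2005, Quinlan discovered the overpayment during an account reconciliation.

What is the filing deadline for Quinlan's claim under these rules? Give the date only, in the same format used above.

April 28, 2011

The claim did not accrue until Quinlan discovered the injury on April 28, 2005; the August 1, 2002 act date does not start the clock under the stated rule.
The untolled deadline — 6 years after April 28, 2005 — is April 28, 2011.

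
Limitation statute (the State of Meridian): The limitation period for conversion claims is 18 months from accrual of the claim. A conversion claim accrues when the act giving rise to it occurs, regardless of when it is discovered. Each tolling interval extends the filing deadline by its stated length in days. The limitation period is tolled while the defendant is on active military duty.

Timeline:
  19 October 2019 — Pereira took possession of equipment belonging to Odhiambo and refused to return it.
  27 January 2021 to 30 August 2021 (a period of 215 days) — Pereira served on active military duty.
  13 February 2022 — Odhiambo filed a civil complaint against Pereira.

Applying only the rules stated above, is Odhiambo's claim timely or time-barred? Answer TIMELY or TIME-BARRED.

TIME-BARRED

The limitation period began to run on 19 October 2019.
The untolled deadline — 18 months after 19 October 2019 — is 19 April 2021.
Because the defendant's active military service ran from 27 January 2021 to 30 August 2021, the deadline is extended by 215 days to 20 November 2021.
Filing on 13 February 2022 missed the 20 November 2021 deadline — the action is time-barred.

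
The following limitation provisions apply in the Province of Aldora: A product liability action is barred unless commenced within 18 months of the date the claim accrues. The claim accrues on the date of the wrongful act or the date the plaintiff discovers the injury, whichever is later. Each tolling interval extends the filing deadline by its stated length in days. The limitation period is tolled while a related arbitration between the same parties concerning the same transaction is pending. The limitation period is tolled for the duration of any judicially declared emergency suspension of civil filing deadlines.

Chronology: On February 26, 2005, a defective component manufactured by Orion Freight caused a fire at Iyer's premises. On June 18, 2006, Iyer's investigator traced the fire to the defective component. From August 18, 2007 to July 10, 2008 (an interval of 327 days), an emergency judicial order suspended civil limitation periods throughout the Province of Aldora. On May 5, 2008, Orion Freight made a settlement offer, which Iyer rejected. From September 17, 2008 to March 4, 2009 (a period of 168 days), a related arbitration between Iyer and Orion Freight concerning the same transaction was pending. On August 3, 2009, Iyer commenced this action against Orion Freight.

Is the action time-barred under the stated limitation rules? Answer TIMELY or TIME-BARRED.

TIME-BARRED

The claim accrued on June 18, 2006 — the later of the February 26, 2005 act and the June 18, 2006 discovery.
The untolled deadline — 18 months after June 18, 2006 — is December 18, 2007.
The emergency suspension of filing deadlines from August 18, 2007 to July 10, 2008 tolled the period for 327 days, extending the deadline to November 9, 2008.
Because the pending related arbitration ran from September 17, 2008 to March 4, 2009, the deadline is extended by 168 days to April 26, 2009.
The other events in the timeline have no effect on the limitation period under the stated rules.
Filing on August 3, 2009 missed the April 26, 2009 deadline — the action is time-barred.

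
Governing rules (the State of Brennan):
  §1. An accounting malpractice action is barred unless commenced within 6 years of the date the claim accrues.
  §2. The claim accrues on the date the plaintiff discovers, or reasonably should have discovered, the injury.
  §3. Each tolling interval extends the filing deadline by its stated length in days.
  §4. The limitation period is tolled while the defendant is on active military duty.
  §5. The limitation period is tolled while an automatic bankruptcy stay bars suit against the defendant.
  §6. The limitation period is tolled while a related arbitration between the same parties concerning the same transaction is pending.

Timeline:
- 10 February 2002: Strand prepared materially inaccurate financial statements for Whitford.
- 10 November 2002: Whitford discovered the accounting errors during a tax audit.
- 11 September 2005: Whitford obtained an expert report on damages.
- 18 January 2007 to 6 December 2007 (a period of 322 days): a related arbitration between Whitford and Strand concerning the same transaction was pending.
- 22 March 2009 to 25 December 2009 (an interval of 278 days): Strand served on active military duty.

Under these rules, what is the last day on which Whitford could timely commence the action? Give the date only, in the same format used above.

3 July 2010

Under the discovery rule, the claim accrued on 10 November 2002, when Whitford discovered the injury — not on the 10 February 2002 date of the underlying act.
6 years from 10 November 2002 is 10 November 2008.
The period was tolled for 322 days by the pending related arbitration (18 January 2007 to 6 December 2007), pushing the deadline to 28 September 2009.
Because the defendant's active military service ran from 22 March 2009 to 25 December 2009, the deadline is extended by 278 days to 3 July 2010.
The other events in the timeline have no effect on the limitation period under the stated rules.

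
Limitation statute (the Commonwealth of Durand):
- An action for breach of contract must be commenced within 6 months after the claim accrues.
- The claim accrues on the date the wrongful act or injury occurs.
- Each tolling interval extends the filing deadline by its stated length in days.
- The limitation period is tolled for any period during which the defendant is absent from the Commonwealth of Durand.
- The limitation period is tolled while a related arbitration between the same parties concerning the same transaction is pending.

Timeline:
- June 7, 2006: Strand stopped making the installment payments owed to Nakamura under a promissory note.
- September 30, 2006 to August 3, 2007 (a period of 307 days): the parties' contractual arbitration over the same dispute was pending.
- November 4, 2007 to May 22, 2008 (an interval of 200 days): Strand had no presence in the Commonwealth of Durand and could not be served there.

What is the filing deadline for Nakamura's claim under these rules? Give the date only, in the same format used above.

October 10, 2007

The claim accrued on June 7, 2006, the date of the act.
6 months from June 7, 2006 is December 7, 2006.
Because the pending related arbitration ran from September 30, 2006 to August 3, 2007, the deadline is extended by 307 days to October 10, 2007.
The defendant's absence from the jurisdiction starting November 4, 2007 came too late — the period had run on October 10, 2007 — and so does not extend the deadline.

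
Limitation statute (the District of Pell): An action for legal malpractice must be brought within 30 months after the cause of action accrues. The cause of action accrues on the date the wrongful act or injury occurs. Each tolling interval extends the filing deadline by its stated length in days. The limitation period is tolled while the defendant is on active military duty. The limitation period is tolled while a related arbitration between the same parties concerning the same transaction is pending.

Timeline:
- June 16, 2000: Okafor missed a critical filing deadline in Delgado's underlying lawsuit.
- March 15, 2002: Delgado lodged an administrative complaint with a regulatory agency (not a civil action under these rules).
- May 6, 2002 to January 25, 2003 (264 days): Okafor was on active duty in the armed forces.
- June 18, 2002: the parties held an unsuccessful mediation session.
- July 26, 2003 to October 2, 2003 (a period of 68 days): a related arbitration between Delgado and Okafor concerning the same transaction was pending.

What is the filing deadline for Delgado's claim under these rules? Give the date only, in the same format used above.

The limitation period began to run on June 16, 2000.
Adding the 30 months base period to June 16, 2000 gives a deadline of December 16, 2002, before any tolling.
The period was tolled for 264 days by the defendant's active military service (May 6, 2002 to January 25, 2003), pushing the deadline to September 6, 2003.
The pending related arbitration from July 26, 2003 to October 2, 2003 tolled the period for 68 days, extending the deadline to November 13, 2003.
The other events in the timeline have no effect on the limitation period under the stated rules.

November 13, 2003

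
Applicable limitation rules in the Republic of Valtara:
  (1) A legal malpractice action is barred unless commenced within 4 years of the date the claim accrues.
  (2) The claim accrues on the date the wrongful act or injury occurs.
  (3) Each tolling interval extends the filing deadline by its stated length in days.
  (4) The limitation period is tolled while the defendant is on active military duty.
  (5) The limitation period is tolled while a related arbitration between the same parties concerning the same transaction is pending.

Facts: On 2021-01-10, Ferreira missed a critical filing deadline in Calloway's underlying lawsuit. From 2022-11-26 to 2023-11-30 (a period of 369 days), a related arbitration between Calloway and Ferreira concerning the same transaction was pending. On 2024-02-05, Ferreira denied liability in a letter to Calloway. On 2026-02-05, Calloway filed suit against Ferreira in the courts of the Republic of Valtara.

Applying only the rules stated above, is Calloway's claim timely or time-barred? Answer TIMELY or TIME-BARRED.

The claim accrued on 2021-01-10, when the wrongful act occurred.
Adding the 4 years base period to 2021-01-10 gives a deadline of 2025-01-10, before any tolling.
Because the pending related arbitration ran from 2022-11-26 to 2023-11-30, the deadline is extended by 369 days to 2026-01-14.
The other events in the timeline have no effect on the limitation period under the stated rules.
The 2026-02-05 filing falls after the 2026-01-14 deadline; the claim is time-barred.

TIME-BARRED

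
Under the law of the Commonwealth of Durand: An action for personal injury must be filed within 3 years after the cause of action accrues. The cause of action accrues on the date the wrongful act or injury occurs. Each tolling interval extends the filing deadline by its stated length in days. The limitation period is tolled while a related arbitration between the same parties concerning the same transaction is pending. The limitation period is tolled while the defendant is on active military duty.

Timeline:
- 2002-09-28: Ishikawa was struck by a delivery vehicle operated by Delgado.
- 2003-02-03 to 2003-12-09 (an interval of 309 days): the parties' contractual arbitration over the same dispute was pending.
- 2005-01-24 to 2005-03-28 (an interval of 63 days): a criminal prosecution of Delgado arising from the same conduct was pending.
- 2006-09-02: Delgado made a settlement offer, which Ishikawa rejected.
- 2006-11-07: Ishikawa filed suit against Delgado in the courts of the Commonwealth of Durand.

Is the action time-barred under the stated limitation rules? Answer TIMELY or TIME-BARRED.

TIME-BARRED

The limitation period began to run on 2002-09-28.
The untolled deadline — 3 years after 2002-09-28 — is 2005-09-28.
The period was tolled for 309 days by the pending related arbitration (2003-02-03 to 2003-12-09), pushing the deadline to 2006-08-03.
No stated provision tolls the period for a criminal prosecution, so the interval from 2005-01-24 to 2005-03-28 has no effect on the deadline.
None of the other events listed affects the running of the period under the stated rules.
The 2006-11-07 filing falls after the 2006-08-03 deadline; the claim is time-barred.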